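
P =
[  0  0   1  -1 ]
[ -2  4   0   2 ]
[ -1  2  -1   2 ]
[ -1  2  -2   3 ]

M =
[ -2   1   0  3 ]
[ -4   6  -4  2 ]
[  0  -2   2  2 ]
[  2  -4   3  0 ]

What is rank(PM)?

First compute PM:
[[ -2,   2,  -1,   2],
 [ -8,  14, -10,   2],
 [ -2,   5,  -4,  -1],
 [  0,   3,  -3,  -3]]
Now row reduce the product.
R2 ← R2 − (4)·R1: [0, 6, -6, -6]
R3 ← R3 − R1: [0, 3, -3, -3]
R3 ← R3 − (1/2)·R2: [0, 0, 0, 0]
R4 ← R4 − (1/2)·R2: [0, 0, 0, 0]
2 nonzero rows, so rank(PM) = 2.

2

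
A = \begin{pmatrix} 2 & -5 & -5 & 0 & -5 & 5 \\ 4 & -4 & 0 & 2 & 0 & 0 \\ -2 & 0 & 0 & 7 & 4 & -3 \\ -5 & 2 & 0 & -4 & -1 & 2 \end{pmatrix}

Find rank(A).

4

Row reduce to echelon form.
R2 ← R2 − (2)·R1: [0, 6, 10, 2, 10, -10]
R3 ← R3 + R1: [0, -5, -5, 7, -1, 2]
R4 ← R4 + (5/2)·R1: [0, -21/2, -25/2, -4, -27/2, 29/2]
R3 ← R3 + (5/6)·R2: [0, 0, 10/3, 26/3, 22/3, -19/3]
R4 ← R4 + (7/4)·R2: [0, 0, 5, -1/2, 4, -3]
R4 ← R4 − (3/2)·R3: [0, 0, 0, -27/2, -7, 13/2]
Echelon form has 4 nonzero rows, so rank(A) = 4.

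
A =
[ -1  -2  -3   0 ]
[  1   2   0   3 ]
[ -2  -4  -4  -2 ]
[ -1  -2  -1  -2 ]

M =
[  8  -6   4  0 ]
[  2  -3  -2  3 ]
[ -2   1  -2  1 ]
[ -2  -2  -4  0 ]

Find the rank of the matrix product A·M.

First compute AM:
[[ -6,   9,   6,  -9],
 [  6, -18, -12,   6],
 [-12,  24,  16, -16],
 [ -6,  15,  10,  -7]]
Now row reduce the product.
R2 ← R2 + R1: [0, -9, -6, -3]
R3 ← R3 − (2)·R1: [0, 6, 4, 2]
R4 ← R4 − R1: [0, 6, 4, 2]
R3 ← R3 + (2/3)·R2: [0, 0, 0, 0]
R4 ← R4 + (2/3)·R2: [0, 0, 0, 0]
2 nonzero rows, so rank(AM) = 2.

2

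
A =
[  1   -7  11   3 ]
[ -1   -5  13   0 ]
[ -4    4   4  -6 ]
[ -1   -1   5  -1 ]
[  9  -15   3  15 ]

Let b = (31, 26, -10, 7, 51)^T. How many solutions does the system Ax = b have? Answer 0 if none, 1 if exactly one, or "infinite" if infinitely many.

Row reduce the augmented matrix [A | b].
R2 ← R2 + R1: [0, -12, 24, 3, 57]
R3 ← R3 + (4)·R1: [0, -24, 48, 6, 114]
R4 ← R4 + R1: [0, -8, 16, 2, 38]
R5 ← R5 − (9)·R1: [0, 48, -96, -12, -228]
R3 ← R3 − (2)·R2: [0, 0, 0, 0, 0]
R4 ← R4 − (2/3)·R2: [0, 0, 0, 0, 0]
R5 ← R5 + (4)·R2: [0, 0, 0, 0, 0]
The echelon form has 2 nonzero rows, and every pivot lies in the first 4 columns, so rank(A) = rank([A|b]) = 2.
The system is consistent.
rank = 2 < 4 unknowns, so there are infinitely many solutions.

infinite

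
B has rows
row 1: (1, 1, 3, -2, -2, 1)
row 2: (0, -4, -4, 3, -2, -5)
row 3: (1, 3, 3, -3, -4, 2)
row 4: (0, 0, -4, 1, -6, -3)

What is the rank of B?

Row reduce to echelon form.
R3 ← R3 − R1: [0, 2, 0, -1, -2, 1]
R3 ← R3 + (1/2)·R2: [0, 0, -2, 1/2, -3, -3/2]
R4 ← R4 − (2)·R3: [0, 0, 0, 0, 0, 0]
Echelon form has 3 nonzero rows, so rank(B) = 3.

3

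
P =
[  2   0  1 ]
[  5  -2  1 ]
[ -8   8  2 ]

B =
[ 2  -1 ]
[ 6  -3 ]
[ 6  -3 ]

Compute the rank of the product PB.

First compute PB:
[[ 10,  -5],
 [  4,  -2],
 [ 44, -22]]
Now row reduce the product.
R2 ← R2 − (2/5)·R1: [0, 0]
R3 ← R3 − (22/5)·R1: [0, 0]
1 nonzero row, so rank(PB) = 1.

1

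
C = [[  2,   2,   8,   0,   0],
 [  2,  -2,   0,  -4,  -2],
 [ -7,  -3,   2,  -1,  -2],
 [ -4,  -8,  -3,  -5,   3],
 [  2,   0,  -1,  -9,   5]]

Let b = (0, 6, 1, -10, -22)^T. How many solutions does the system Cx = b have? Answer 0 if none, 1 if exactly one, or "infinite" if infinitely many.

1

Row reduce the augmented matrix [C | b].
R2 ← R2 − R1: [0, -4, -8, -4, -2, 6]
R3 ← R3 + (7/2)·R1: [0, 4, 30, -1, -2, 1]
R4 ← R4 + (2)·R1: [0, -4, 13, -5, 3, -10]
R5 ← R5 − R1: [0, -2, -9, -9, 5, -22]
R3 ← R3 + R2: [0, 0, 22, -5, -4, 7]
R4 ← R4 − R2: [0, 0, 21, -1, 5, -16]
R5 ← R5 − (1/2)·R2: [0, 0, -5, -7, 6, -25]
R4 ← R4 − (21/22)·R3: [0, 0, 0, 83/22, 97/11, -499/22]
R5 ← R5 + (5/22)·R3: [0, 0, 0, -179/22, 56/11, -515/22]
R5 ← R5 + (179/83)·R4: [0, 0, 0, 0, 2001/83, -6003/83]
The echelon form has 5 nonzero rows, and every pivot lies in the first 5 columns, so rank(C) = rank([C|b]) = 5.
The system is consistent.
rank = 5 = number of unknowns, so the solution is unique.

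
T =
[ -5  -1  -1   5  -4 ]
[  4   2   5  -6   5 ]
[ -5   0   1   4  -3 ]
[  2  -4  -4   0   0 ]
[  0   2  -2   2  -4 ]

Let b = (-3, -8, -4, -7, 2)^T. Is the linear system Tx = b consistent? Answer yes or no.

no

Row reduce the augmented matrix [T | b].
R2 ← R2 + (4/5)·R1: [0, 6/5, 21/5, -2, 9/5, -52/5]
R3 ← R3 − R1: [0, 1, 2, -1, 1, -1]
R4 ← R4 + (2/5)·R1: [0, -22/5, -22/5, 2, -8/5, -41/5]
R3 ← R3 − (5/6)·R2: [0, 0, -3/2, 2/3, -1/2, 23/3]
R4 ← R4 + (11/3)·R2: [0, 0, 11, -16/3, 5, -139/3]
R5 ← R5 − (5/3)·R2: [0, 0, -9, 16/3, -7, 58/3]
R4 ← R4 + (22/3)·R3: [0, 0, 0, -4/9, 4/3, 89/9]
R5 ← R5 − (6)·R3: [0, 0, 0, 4/3, -4, -80/3]
R5 ← R5 + (3)·R4: [0, 0, 0, 0, 0, 3]
The echelon form has 5 nonzero rows; the last pivot sits in the augmented column, so rank(T) = 4 but rank([T|b]) = 5.
Since the ranks differ, the system is inconsistent.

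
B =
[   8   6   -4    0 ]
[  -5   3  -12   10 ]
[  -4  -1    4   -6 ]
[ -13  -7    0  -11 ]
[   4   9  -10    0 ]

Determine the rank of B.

4

Row reduce to echelon form.
R2 ← R2 + (5/8)·R1: [0, 27/4, -29/2, 10]
R3 ← R3 + (1/2)·R1: [0, 2, 2, -6]
R4 ← R4 + (13/8)·R1: [0, 11/4, -13/2, -11]
R5 ← R5 − (1/2)·R1: [0, 6, -8, 0]
R3 ← R3 − (8/27)·R2: [0, 0, 170/27, -242/27]
R4 ← R4 − (11/27)·R2: [0, 0, -16/27, -407/27]
R5 ← R5 − (8/9)·R2: [0, 0, 44/9, -80/9]
R4 ← R4 + (8/85)·R3: [0, 0, 0, -1353/85]
R5 ← R5 − (66/85)·R3: [0, 0, 0, -164/85]
R5 ← R5 − (4/33)·R4: [0, 0, 0, 0]
Echelon form has 4 nonzero rows, so rank(B) = 4.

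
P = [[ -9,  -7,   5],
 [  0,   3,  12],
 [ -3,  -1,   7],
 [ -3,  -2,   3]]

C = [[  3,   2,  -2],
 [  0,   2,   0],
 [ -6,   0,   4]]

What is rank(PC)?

First compute PC:
[[-57, -32,  38],
 [-72,   6,  48],
 [-51,  -8,  34],
 [-27, -10,  18]]
Now row reduce the product.
R2 ← R2 − (24/19)·R1: [0, 882/19, 0]
R3 ← R3 − (17/19)·R1: [0, 392/19, 0]
R4 ← R4 − (9/19)·R1: [0, 98/19, 0]
R3 ← R3 − (4/9)·R2: [0, 0, 0]
R4 ← R4 − (1/9)·R2: [0, 0, 0]
2 nonzero rows, so rank(PC) = 2.

2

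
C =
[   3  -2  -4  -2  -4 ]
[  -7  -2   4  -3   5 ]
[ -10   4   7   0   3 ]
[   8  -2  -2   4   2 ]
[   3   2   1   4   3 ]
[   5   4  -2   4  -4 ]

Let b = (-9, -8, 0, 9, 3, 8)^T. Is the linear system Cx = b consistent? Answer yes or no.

Row reduce the augmented matrix [C | b].
R2 ← R2 + (7/3)·R1: [0, -20/3, -16/3, -23/3, -13/3, -29]
R3 ← R3 + (10/3)·R1: [0, -8/3, -19/3, -20/3, -31/3, -30]
R4 ← R4 − (8/3)·R1: [0, 10/3, 26/3, 28/3, 38/3, 33]
R5 ← R5 − R1: [0, 4, 5, 6, 7, 12]
R6 ← R6 − (5/3)·R1: [0, 22/3, 14/3, 22/3, 8/3, 23]
R3 ← R3 − (2/5)·R2: [0, 0, -21/5, -18/5, -43/5, -92/5]
R4 ← R4 + (1/2)·R2: [0, 0, 6, 11/2, 21/2, 37/2]
R5 ← R5 + (3/5)·R2: [0, 0, 9/5, 7/5, 22/5, -27/5]
R6 ← R6 + (11/10)·R2: [0, 0, -6/5, -11/10, -21/10, -89/10]
R4 ← R4 + (10/7)·R3: [0, 0, 0, 5/14, -25/14, -109/14]
R5 ← R5 + (3/7)·R3: [0, 0, 0, -1/7, 5/7, -93/7]
R6 ← R6 − (2/7)·R3: [0, 0, 0, -1/14, 5/14, -51/14]
R5 ← R5 + (2/5)·R4: [0, 0, 0, 0, 0, -82/5]
R6 ← R6 + (1/5)·R4: [0, 0, 0, 0, 0, -26/5]
R6 ← R6 − (13/41)·R5: [0, 0, 0, 0, 0, 0]
The echelon form has 5 nonzero rows; the last pivot sits in the augmented column, so rank(C) = 4 but rank([C|b]) = 5.
Since the ranks differ, the system is inconsistent.

no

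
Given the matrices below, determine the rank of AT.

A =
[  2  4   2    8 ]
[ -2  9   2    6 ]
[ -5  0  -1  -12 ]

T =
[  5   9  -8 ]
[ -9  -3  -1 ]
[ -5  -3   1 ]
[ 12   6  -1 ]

2

First compute AT:
[[ 60,  48, -26],
 [-29, -15,   3],
 [-164, -114,  51]]
Now row reduce the product.
R2 ← R2 + (29/60)·R1: [0, 41/5, -287/30]
R3 ← R3 + (41/15)·R1: [0, 86/5, -301/15]
R3 ← R3 − (86/41)·R2: [0, 0, 0]
2 nonzero rows, so rank(AT) = 2.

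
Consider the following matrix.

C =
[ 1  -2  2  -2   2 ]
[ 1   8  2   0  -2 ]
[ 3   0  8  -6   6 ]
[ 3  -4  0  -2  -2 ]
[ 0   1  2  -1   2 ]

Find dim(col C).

Row reduce to echelon form.
R2 ← R2 − R1: [0, 10, 0, 2, -4]
R3 ← R3 − (3)·R1: [0, 6, 2, 0, 0]
R4 ← R4 − (3)·R1: [0, 2, -6, 4, -8]
R3 ← R3 − (3/5)·R2: [0, 0, 2, -6/5, 12/5]
R4 ← R4 − (1/5)·R2: [0, 0, -6, 18/5, -36/5]
R5 ← R5 − (1/10)·R2: [0, 0, 2, -6/5, 12/5]
R4 ← R4 + (3)·R3: [0, 0, 0, 0, 0]
R5 ← R5 − R3: [0, 0, 0, 0, 0]
Echelon form has 3 nonzero rows, so rank(C) = 3.
The column space has dimension equal to the rank: 3.

3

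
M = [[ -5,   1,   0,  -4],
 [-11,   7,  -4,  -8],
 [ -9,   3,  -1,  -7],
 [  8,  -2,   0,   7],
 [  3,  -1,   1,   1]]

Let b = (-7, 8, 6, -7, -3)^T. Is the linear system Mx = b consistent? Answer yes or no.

Row reduce the augmented matrix [M | b].
R2 ← R2 − (11/5)·R1: [0, 24/5, -4, 4/5, 117/5]
R3 ← R3 − (9/5)·R1: [0, 6/5, -1, 1/5, 93/5]
R4 ← R4 + (8/5)·R1: [0, -2/5, 0, 3/5, -91/5]
R5 ← R5 + (3/5)·R1: [0, -2/5, 1, -7/5, -36/5]
R3 ← R3 − (1/4)·R2: [0, 0, 0, 0, 51/4]
R4 ← R4 + (1/12)·R2: [0, 0, -1/3, 2/3, -65/4]
R5 ← R5 + (1/12)·R2: [0, 0, 2/3, -4/3, -21/4]
Swap R3 ↔ R4
R5 ← R5 + (2)·R3: [0, 0, 0, 0, -151/4]
R5 ← R5 + (151/51)·R4: [0, 0, 0, 0, 0]
The echelon form has 4 nonzero rows; the last pivot sits in the augmented column, so rank(M) = 3 but rank([M|b]) = 4.
Since the ranks differ, the system is inconsistent.

no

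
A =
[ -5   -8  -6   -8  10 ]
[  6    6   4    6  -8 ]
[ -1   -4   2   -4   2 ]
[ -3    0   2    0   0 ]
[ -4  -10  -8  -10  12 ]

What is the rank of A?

3

Row reduce to echelon form.
R2 ← R2 + (6/5)·R1: [0, -18/5, -16/5, -18/5, 4]
R3 ← R3 − (1/5)·R1: [0, -12/5, 16/5, -12/5, 0]
R4 ← R4 − (3/5)·R1: [0, 24/5, 28/5, 24/5, -6]
R5 ← R5 − (4/5)·R1: [0, -18/5, -16/5, -18/5, 4]
R3 ← R3 − (2/3)·R2: [0, 0, 16/3, 0, -8/3]
R4 ← R4 + (4/3)·R2: [0, 0, 4/3, 0, -2/3]
R5 ← R5 − R2: [0, 0, 0, 0, 0]
R4 ← R4 − (1/4)·R3: [0, 0, 0, 0, 0]
Echelon form has 3 nonzero rows, so rank(A) = 3.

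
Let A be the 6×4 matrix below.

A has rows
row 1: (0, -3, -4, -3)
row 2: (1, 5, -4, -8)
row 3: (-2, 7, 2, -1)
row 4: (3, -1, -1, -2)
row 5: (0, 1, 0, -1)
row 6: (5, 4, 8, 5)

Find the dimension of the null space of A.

Row reduce to echelon form.
Swap R1 ↔ R2
R3 ← R3 + (2)·R1: [0, 17, -6, -17]
R4 ← R4 − (3)·R1: [0, -16, 11, 22]
R6 ← R6 − (5)·R1: [0, -21, 28, 45]
R3 ← R3 + (17/3)·R2: [0, 0, -86/3, -34]
R4 ← R4 − (16/3)·R2: [0, 0, 97/3, 38]
R5 ← R5 + (1/3)·R2: [0, 0, -4/3, -2]
R6 ← R6 − (7)·R2: [0, 0, 56, 66]
R4 ← R4 + (97/86)·R3: [0, 0, 0, -15/43]
R5 ← R5 − (2/43)·R3: [0, 0, 0, -18/43]
R6 ← R6 + (84/43)·R3: [0, 0, 0, -18/43]
R5 ← R5 − (6/5)·R4: [0, 0, 0, 0]
R6 ← R6 − (6/5)·R4: [0, 0, 0, 0]
4 nonzero rows, so rank(A) = 4.
A has 4 columns; by rank–nullity, nullity = 4 − 4 = 0.

0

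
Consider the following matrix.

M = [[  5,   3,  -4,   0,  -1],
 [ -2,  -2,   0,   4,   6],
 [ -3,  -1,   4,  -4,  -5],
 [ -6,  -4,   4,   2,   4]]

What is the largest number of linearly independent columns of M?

2

Row reduce to echelon form.
R2 ← R2 + (2/5)·R1: [0, -4/5, -8/5, 4, 28/5]
R3 ← R3 + (3/5)·R1: [0, 4/5, 8/5, -4, -28/5]
R4 ← R4 + (6/5)·R1: [0, -2/5, -4/5, 2, 14/5]
R3 ← R3 + R2: [0, 0, 0, 0, 0]
R4 ← R4 − (1/2)·R2: [0, 0, 0, 0, 0]
Echelon form has 2 nonzero rows, so rank(M) = 2.
The rank gives the maximum number of linearly independent columns: 2.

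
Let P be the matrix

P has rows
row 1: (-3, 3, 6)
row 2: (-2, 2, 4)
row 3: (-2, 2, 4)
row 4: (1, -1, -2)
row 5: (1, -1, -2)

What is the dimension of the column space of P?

Row reduce to echelon form.
R2 ← R2 − (2/3)·R1: [0, 0, 0]
R3 ← R3 − (2/3)·R1: [0, 0, 0]
R4 ← R4 + (1/3)·R1: [0, 0, 0]
R5 ← R5 + (1/3)·R1: [0, 0, 0]
Echelon form has 1 nonzero row, so rank(P) = 1.
The column space has dimension equal to the rank: 1.

1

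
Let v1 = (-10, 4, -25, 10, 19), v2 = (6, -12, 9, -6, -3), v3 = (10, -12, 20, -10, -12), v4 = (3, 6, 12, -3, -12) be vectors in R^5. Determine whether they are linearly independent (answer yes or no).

no

Form the matrix with these vectors as rows and row reduce.
R2 ← R2 + (3/5)·R1: [0, -48/5, -6, 0, 42/5]
R3 ← R3 + R1: [0, -8, -5, 0, 7]
R4 ← R4 + (3/10)·R1: [0, 36/5, 9/2, 0, -63/10]
R3 ← R3 − (5/6)·R2: [0, 0, 0, 0, 0]
R4 ← R4 + (3/4)·R2: [0, 0, 0, 0, 0]
2 nonzero rows, so the 4 vectors span a space of dimension 2.
Since 2 < 4, the vectors are linearly dependent.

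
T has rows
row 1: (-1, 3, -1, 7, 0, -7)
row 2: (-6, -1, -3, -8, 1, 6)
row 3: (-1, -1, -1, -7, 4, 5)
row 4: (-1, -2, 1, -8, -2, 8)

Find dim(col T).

4

Row reduce to echelon form.
R2 ← R2 − (6)·R1: [0, -19, 3, -50, 1, 48]
R3 ← R3 − R1: [0, -4, 0, -14, 4, 12]
R4 ← R4 − R1: [0, -5, 2, -15, -2, 15]
R3 ← R3 − (4/19)·R2: [0, 0, -12/19, -66/19, 72/19, 36/19]
R4 ← R4 − (5/19)·R2: [0, 0, 23/19, -35/19, -43/19, 45/19]
R4 ← R4 + (23/12)·R3: [0, 0, 0, -17/2, 5, 6]
Echelon form has 4 nonzero rows, so rank(T) = 4.
The column space has dimension equal to the rank: 4.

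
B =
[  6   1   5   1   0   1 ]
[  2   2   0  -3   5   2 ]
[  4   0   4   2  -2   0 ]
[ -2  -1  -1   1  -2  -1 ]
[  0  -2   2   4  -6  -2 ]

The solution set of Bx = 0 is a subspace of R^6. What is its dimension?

Row reduce to echelon form.
R2 ← R2 − (1/3)·R1: [0, 5/3, -5/3, -10/3, 5, 5/3]
R3 ← R3 − (2/3)·R1: [0, -2/3, 2/3, 4/3, -2, -2/3]
R4 ← R4 + (1/3)·R1: [0, -2/3, 2/3, 4/3, -2, -2/3]
R3 ← R3 + (2/5)·R2: [0, 0, 0, 0, 0, 0]
R4 ← R4 + (2/5)·R2: [0, 0, 0, 0, 0, 0]
R5 ← R5 + (6/5)·R2: [0, 0, 0, 0, 0, 0]
2 nonzero rows, so rank(B) = 2.
B has 6 columns; by rank–nullity, nullity = 6 − 2 = 4.

4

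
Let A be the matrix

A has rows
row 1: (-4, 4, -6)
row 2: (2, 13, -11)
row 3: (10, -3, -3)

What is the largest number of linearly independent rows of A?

3

Row reduce to echelon form.
R2 ← R2 + (1/2)·R1: [0, 15, -14]
R3 ← R3 + (5/2)·R1: [0, 7, -18]
R3 ← R3 − (7/15)·R2: [0, 0, -172/15]
Echelon form has 3 nonzero rows, so rank(A) = 3.
The rank gives the maximum number of linearly independent rows: 3.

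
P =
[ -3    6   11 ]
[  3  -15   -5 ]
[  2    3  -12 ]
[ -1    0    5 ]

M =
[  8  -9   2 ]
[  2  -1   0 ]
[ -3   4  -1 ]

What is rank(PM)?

2

First compute PM:
[[-45,  65, -17],
 [  9, -32,  11],
 [ 58, -69,  16],
 [-23,  29,  -7]]
Now row reduce the product.
R2 ← R2 + (1/5)·R1: [0, -19, 38/5]
R3 ← R3 + (58/45)·R1: [0, 133/9, -266/45]
R4 ← R4 − (23/45)·R1: [0, -38/9, 76/45]
R3 ← R3 + (7/9)·R2: [0, 0, 0]
R4 ← R4 − (2/9)·R2: [0, 0, 0]
2 nonzero rows, so rank(PM) = 2.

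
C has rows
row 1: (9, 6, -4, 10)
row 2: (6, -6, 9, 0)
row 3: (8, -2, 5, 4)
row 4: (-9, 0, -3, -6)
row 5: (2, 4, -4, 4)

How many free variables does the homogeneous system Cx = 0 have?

2

Row reduce to echelon form.
R2 ← R2 − (2/3)·R1: [0, -10, 35/3, -20/3]
R3 ← R3 − (8/9)·R1: [0, -22/3, 77/9, -44/9]
R4 ← R4 + R1: [0, 6, -7, 4]
R5 ← R5 − (2/9)·R1: [0, 8/3, -28/9, 16/9]
R3 ← R3 − (11/15)·R2: [0, 0, 0, 0]
R4 ← R4 + (3/5)·R2: [0, 0, 0, 0]
R5 ← R5 + (4/15)·R2: [0, 0, 0, 0]
2 nonzero rows, so rank(C) = 2.
C has 4 columns; by rank–nullity, nullity = 4 − 2 = 2.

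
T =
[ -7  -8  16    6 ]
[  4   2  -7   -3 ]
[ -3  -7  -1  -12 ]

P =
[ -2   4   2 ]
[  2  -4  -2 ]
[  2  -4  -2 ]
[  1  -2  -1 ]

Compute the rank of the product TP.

First compute TP:
[[ 36, -72, -36],
 [-21,  42,  21],
 [-22,  44,  22]]
Now row reduce the product.
R2 ← R2 + (7/12)·R1: [0, 0, 0]
R3 ← R3 + (11/18)·R1: [0, 0, 0]
1 nonzero row, so rank(TP) = 1.

1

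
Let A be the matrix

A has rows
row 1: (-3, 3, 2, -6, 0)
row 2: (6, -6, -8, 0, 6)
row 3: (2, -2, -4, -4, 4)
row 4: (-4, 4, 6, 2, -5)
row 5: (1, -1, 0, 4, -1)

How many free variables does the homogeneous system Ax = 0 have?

Row reduce to echelon form.
R2 ← R2 + (2)·R1: [0, 0, -4, -12, 6]
R3 ← R3 + (2/3)·R1: [0, 0, -8/3, -8, 4]
R4 ← R4 − (4/3)·R1: [0, 0, 10/3, 10, -5]
R5 ← R5 + (1/3)·R1: [0, 0, 2/3, 2, -1]
R3 ← R3 − (2/3)·R2: [0, 0, 0, 0, 0]
R4 ← R4 + (5/6)·R2: [0, 0, 0, 0, 0]
R5 ← R5 + (1/6)·R2: [0, 0, 0, 0, 0]
2 nonzero rows, so rank(A) = 2.
A has 5 columns; by rank–nullity, nullity = 5 − 2 = 3.

3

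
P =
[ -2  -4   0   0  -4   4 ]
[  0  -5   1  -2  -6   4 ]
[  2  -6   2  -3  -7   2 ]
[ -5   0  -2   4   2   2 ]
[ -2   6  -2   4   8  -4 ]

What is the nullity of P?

3

Row reduce to echelon form.
R3 ← R3 + R1: [0, -10, 2, -3, -11, 6]
R4 ← R4 − (5/2)·R1: [0, 10, -2, 4, 12, -8]
R5 ← R5 − R1: [0, 10, -2, 4, 12, -8]
R3 ← R3 − (2)·R2: [0, 0, 0, 1, 1, -2]
R4 ← R4 + (2)·R2: [0, 0, 0, 0, 0, 0]
R5 ← R5 + (2)·R2: [0, 0, 0, 0, 0, 0]
3 nonzero rows, so rank(P) = 3.
P has 6 columns; by rank–nullity, nullity = 6 − 3 = 3.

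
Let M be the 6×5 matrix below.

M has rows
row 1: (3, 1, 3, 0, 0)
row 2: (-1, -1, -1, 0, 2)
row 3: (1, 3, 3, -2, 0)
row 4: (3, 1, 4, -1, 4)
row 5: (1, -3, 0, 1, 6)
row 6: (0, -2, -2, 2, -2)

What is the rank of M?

3

Row reduce to echelon form.
R2 ← R2 + (1/3)·R1: [0, -2/3, 0, 0, 2]
R3 ← R3 − (1/3)·R1: [0, 8/3, 2, -2, 0]
R4 ← R4 − R1: [0, 0, 1, -1, 4]
R5 ← R5 − (1/3)·R1: [0, -10/3, -1, 1, 6]
R3 ← R3 + (4)·R2: [0, 0, 2, -2, 8]
R5 ← R5 − (5)·R2: [0, 0, -1, 1, -4]
R6 ← R6 − (3)·R2: [0, 0, -2, 2, -8]
R4 ← R4 − (1/2)·R3: [0, 0, 0, 0, 0]
R5 ← R5 + (1/2)·R3: [0, 0, 0, 0, 0]
R6 ← R6 + R3: [0, 0, 0, 0, 0]
Echelon form has 3 nonzero rows, so rank(M) = 3.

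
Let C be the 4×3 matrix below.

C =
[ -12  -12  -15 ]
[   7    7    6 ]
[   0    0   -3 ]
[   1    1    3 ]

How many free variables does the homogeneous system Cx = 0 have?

Row reduce to echelon form.
R2 ← R2 + (7/12)·R1: [0, 0, -11/4]
R4 ← R4 + (1/12)·R1: [0, 0, 7/4]
R3 ← R3 − (12/11)·R2: [0, 0, 0]
R4 ← R4 + (7/11)·R2: [0, 0, 0]
2 nonzero rows, so rank(C) = 2.
C has 3 columns; by rank–nullity, nullity = 3 − 2 = 1.

1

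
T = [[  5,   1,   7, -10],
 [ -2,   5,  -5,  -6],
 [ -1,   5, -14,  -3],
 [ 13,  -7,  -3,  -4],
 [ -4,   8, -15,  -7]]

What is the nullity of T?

0

Row reduce to echelon form.
R2 ← R2 + (2/5)·R1: [0, 27/5, -11/5, -10]
R3 ← R3 + (1/5)·R1: [0, 26/5, -63/5, -5]
R4 ← R4 − (13/5)·R1: [0, -48/5, -106/5, 22]
R5 ← R5 + (4/5)·R1: [0, 44/5, -47/5, -15]
R3 ← R3 − (26/27)·R2: [0, 0, -283/27, 125/27]
R4 ← R4 + (16/9)·R2: [0, 0, -226/9, 38/9]
R5 ← R5 − (44/27)·R2: [0, 0, -157/27, 35/27]
R4 ← R4 − (678/283)·R3: [0, 0, 0, -1944/283]
R5 ← R5 − (157/283)·R3: [0, 0, 0, -360/283]
R5 ← R5 − (5/27)·R4: [0, 0, 0, 0]
4 nonzero rows, so rank(T) = 4.
T has 4 columns; by rank–nullity, nullity = 4 − 4 = 0.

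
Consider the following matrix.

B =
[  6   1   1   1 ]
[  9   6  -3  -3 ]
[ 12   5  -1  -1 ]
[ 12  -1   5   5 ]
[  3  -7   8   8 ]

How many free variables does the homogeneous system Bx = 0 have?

2

Row reduce to echelon form.
R2 ← R2 − (3/2)·R1: [0, 9/2, -9/2, -9/2]
R3 ← R3 − (2)·R1: [0, 3, -3, -3]
R4 ← R4 − (2)·R1: [0, -3, 3, 3]
R5 ← R5 − (1/2)·R1: [0, -15/2, 15/2, 15/2]
R3 ← R3 − (2/3)·R2: [0, 0, 0, 0]
R4 ← R4 + (2/3)·R2: [0, 0, 0, 0]
R5 ← R5 + (5/3)·R2: [0, 0, 0, 0]
2 nonzero rows, so rank(B) = 2.
B has 4 columns; by rank–nullity, nullity = 4 − 2 = 2.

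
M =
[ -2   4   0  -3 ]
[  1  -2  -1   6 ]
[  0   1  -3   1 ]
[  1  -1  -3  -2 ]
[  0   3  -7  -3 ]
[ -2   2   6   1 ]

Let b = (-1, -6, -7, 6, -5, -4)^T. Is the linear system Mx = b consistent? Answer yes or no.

no

Row reduce the augmented matrix [M | b].
R2 ← R2 + (1/2)·R1: [0, 0, -1, 9/2, -13/2]
R4 ← R4 + (1/2)·R1: [0, 1, -3, -7/2, 11/2]
R6 ← R6 − R1: [0, -2, 6, 4, -3]
Swap R2 ↔ R3
R4 ← R4 − R2: [0, 0, 0, -9/2, 25/2]
R5 ← R5 − (3)·R2: [0, 0, 2, -6, 16]
R6 ← R6 + (2)·R2: [0, 0, 0, 6, -17]
R5 ← R5 + (2)·R3: [0, 0, 0, 3, 3]
R5 ← R5 + (2/3)·R4: [0, 0, 0, 0, 34/3]
R6 ← R6 + (4/3)·R4: [0, 0, 0, 0, -1/3]
R6 ← R6 + (1/34)·R5: [0, 0, 0, 0, 0]
The echelon form has 5 nonzero rows; the last pivot sits in the augmented column, so rank(M) = 4 but rank([M|b]) = 5.
Since the ranks differ, the system is inconsistent.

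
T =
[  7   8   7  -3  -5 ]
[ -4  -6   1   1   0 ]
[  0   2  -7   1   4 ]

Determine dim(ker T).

Row reduce to echelon form.
R2 ← R2 + (4/7)·R1: [0, -10/7, 5, -5/7, -20/7]
R3 ← R3 + (7/5)·R2: [0, 0, 0, 0, 0]
2 nonzero rows, so rank(T) = 2.
T has 5 columns; by rank–nullity, nullity = 5 − 2 = 3.

3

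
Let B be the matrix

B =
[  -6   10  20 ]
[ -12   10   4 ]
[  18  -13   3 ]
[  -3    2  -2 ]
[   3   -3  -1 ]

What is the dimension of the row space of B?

Row reduce to echelon form.
R2 ← R2 − (2)·R1: [0, -10, -36]
R3 ← R3 + (3)·R1: [0, 17, 63]
R4 ← R4 − (1/2)·R1: [0, -3, -12]
R5 ← R5 + (1/2)·R1: [0, 2, 9]
R3 ← R3 + (17/10)·R2: [0, 0, 9/5]
R4 ← R4 − (3/10)·R2: [0, 0, -6/5]
R5 ← R5 + (1/5)·R2: [0, 0, 9/5]
R4 ← R4 + (2/3)·R3: [0, 0, 0]
R5 ← R5 − R3: [0, 0, 0]
Echelon form has 3 nonzero rows, so rank(B) = 3.
The row space has dimension equal to the rank: 3.

3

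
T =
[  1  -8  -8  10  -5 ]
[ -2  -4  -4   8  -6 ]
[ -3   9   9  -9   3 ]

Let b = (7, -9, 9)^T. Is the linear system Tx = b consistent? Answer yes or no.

Row reduce the augmented matrix [T | b].
R2 ← R2 + (2)·R1: [0, -20, -20, 28, -16, 5]
R3 ← R3 + (3)·R1: [0, -15, -15, 21, -12, 30]
R3 ← R3 − (3/4)·R2: [0, 0, 0, 0, 0, 105/4]
The echelon form has 3 nonzero rows; the last pivot sits in the augmented column, so rank(T) = 2 but rank([T|b]) = 3.
Since the ranks differ, the system is inconsistent.

no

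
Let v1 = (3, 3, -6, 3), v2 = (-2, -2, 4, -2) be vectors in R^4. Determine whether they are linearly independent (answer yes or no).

Form the matrix with these vectors as rows and row reduce.
R2 ← R2 + (2/3)·R1: [0, 0, 0, 0]
1 nonzero row, so the 2 vectors span a space of dimension 1.
Since 1 < 2, the vectors are linearly dependent.

no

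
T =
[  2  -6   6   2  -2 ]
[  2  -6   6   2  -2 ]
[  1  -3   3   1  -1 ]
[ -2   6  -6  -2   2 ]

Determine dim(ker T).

Row reduce to echelon form.
R2 ← R2 − R1: [0, 0, 0, 0, 0]
R3 ← R3 − (1/2)·R1: [0, 0, 0, 0, 0]
R4 ← R4 + R1: [0, 0, 0, 0, 0]
1 nonzero row, so rank(T) = 1.
T has 5 columns; by rank–nullity, nullity = 5 − 1 = 4.

4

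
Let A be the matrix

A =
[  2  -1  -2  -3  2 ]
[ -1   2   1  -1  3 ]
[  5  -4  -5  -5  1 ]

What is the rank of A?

Row reduce to echelon form.
R2 ← R2 + (1/2)·R1: [0, 3/2, 0, -5/2, 4]
R3 ← R3 − (5/2)·R1: [0, -3/2, 0, 5/2, -4]
R3 ← R3 + R2: [0, 0, 0, 0, 0]
Echelon form has 2 nonzero rows, so rank(A) = 2.

2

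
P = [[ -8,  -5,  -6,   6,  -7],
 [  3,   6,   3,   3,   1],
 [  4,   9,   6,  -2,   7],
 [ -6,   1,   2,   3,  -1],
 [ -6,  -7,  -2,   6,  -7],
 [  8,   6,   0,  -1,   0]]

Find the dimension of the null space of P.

Row reduce to echelon form.
R2 ← R2 + (3/8)·R1: [0, 33/8, 3/4, 21/4, -13/8]
R3 ← R3 + (1/2)·R1: [0, 13/2, 3, 1, 7/2]
R4 ← R4 − (3/4)·R1: [0, 19/4, 13/2, -3/2, 17/4]
R5 ← R5 − (3/4)·R1: [0, -13/4, 5/2, 3/2, -7/4]
R6 ← R6 + R1: [0, 1, -6, 5, -7]
R3 ← R3 − (52/33)·R2: [0, 0, 20/11, -80/11, 200/33]
R4 ← R4 − (38/33)·R2: [0, 0, 62/11, -83/11, 202/33]
R5 ← R5 + (26/33)·R2: [0, 0, 34/11, 62/11, -100/33]
R6 ← R6 − (8/33)·R2: [0, 0, -68/11, 41/11, -218/33]
R4 ← R4 − (31/10)·R3: [0, 0, 0, 15, -38/3]
R5 ← R5 − (17/10)·R3: [0, 0, 0, 18, -40/3]
R6 ← R6 + (17/5)·R3: [0, 0, 0, -21, 14]
R5 ← R5 − (6/5)·R4: [0, 0, 0, 0, 28/15]
R6 ← R6 + (7/5)·R4: [0, 0, 0, 0, -56/15]
R6 ← R6 + (2)·R5: [0, 0, 0, 0, 0]
5 nonzero rows, so rank(P) = 5.
P has 5 columns; by rank–nullity, nullity = 5 − 5 = 0.

0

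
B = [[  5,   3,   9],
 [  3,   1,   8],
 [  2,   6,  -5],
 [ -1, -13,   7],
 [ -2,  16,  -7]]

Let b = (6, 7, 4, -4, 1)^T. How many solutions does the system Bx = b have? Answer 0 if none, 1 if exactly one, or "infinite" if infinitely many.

0

Row reduce the augmented matrix [B | b].
R2 ← R2 − (3/5)·R1: [0, -4/5, 13/5, 17/5]
R3 ← R3 − (2/5)·R1: [0, 24/5, -43/5, 8/5]
R4 ← R4 + (1/5)·R1: [0, -62/5, 44/5, -14/5]
R5 ← R5 + (2/5)·R1: [0, 86/5, -17/5, 17/5]
R3 ← R3 + (6)·R2: [0, 0, 7, 22]
R4 ← R4 − (31/2)·R2: [0, 0, -63/2, -111/2]
R5 ← R5 + (43/2)·R2: [0, 0, 105/2, 153/2]
R4 ← R4 + (9/2)·R3: [0, 0, 0, 87/2]
R5 ← R5 − (15/2)·R3: [0, 0, 0, -177/2]
R5 ← R5 + (59/29)·R4: [0, 0, 0, 0]
The echelon form has 4 nonzero rows; the last pivot sits in the augmented column, so rank(B) = 3 but rank([B|b]) = 4.
Since the ranks differ, the system is inconsistent.
It has no solutions.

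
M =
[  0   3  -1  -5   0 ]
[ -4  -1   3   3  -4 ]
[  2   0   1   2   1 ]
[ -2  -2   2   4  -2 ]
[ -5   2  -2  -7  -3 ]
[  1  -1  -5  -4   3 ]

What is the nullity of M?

Row reduce to echelon form.
Swap R1 ↔ R2
R3 ← R3 + (1/2)·R1: [0, -1/2, 5/2, 7/2, -1]
R4 ← R4 − (1/2)·R1: [0, -3/2, 1/2, 5/2, 0]
R5 ← R5 − (5/4)·R1: [0, 13/4, -23/4, -43/4, 2]
R6 ← R6 + (1/4)·R1: [0, -5/4, -17/4, -13/4, 2]
R3 ← R3 + (1/6)·R2: [0, 0, 7/3, 8/3, -1]
R4 ← R4 + (1/2)·R2: [0, 0, 0, 0, 0]
R5 ← R5 − (13/12)·R2: [0, 0, -14/3, -16/3, 2]
R6 ← R6 + (5/12)·R2: [0, 0, -14/3, -16/3, 2]
R5 ← R5 + (2)·R3: [0, 0, 0, 0, 0]
R6 ← R6 + (2)·R3: [0, 0, 0, 0, 0]
3 nonzero rows, so rank(M) = 3.
M has 5 columns; by rank–nullity, nullity = 5 − 3 = 2.

2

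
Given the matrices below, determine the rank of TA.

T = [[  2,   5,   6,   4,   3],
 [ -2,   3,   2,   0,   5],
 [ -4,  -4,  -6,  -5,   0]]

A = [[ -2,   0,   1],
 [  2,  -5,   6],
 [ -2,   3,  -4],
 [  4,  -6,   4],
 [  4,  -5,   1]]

2

First compute TA:
[[ 22, -46,  27],
 [ 26, -34,  13],
 [ -8,  32, -24]]
Now row reduce the product.
R2 ← R2 − (13/11)·R1: [0, 224/11, -208/11]
R3 ← R3 + (4/11)·R1: [0, 168/11, -156/11]
R3 ← R3 − (3/4)·R2: [0, 0, 0]
2 nonzero rows, so rank(TA) = 2.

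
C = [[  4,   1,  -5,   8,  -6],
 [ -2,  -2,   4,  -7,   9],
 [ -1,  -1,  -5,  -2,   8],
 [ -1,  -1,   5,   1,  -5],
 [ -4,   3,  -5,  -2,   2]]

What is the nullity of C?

0

Row reduce to echelon form.
R2 ← R2 + (1/2)·R1: [0, -3/2, 3/2, -3, 6]
R3 ← R3 + (1/4)·R1: [0, -3/4, -25/4, 0, 13/2]
R4 ← R4 + (1/4)·R1: [0, -3/4, 15/4, 3, -13/2]
R5 ← R5 + R1: [0, 4, -10, 6, -4]
R3 ← R3 − (1/2)·R2: [0, 0, -7, 3/2, 7/2]
R4 ← R4 − (1/2)·R2: [0, 0, 3, 9/2, -19/2]
R5 ← R5 + (8/3)·R2: [0, 0, -6, -2, 12]
R4 ← R4 + (3/7)·R3: [0, 0, 0, 36/7, -8]
R5 ← R5 − (6/7)·R3: [0, 0, 0, -23/7, 9]
R5 ← R5 + (23/36)·R4: [0, 0, 0, 0, 35/9]
5 nonzero rows, so rank(C) = 5.
C has 5 columns; by rank–nullity, nullity = 5 − 5 = 0.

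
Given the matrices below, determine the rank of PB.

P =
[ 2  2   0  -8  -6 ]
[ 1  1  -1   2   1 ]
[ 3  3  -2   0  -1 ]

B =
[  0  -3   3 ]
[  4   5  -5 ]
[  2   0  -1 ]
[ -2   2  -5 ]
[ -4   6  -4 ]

2

First compute PB:
[[ 48, -48,  60],
 [ -6,  12, -15],
 [ 12,   0,   0]]
Now row reduce the product.
R2 ← R2 + (1/8)·R1: [0, 6, -15/2]
R3 ← R3 − (1/4)·R1: [0, 12, -15]
R3 ← R3 − (2)·R2: [0, 0, 0]
2 nonzero rows, so rank(PB) = 2.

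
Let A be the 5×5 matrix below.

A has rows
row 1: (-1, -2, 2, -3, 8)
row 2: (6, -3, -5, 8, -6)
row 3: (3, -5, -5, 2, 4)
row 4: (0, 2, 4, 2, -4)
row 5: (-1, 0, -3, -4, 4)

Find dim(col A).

Row reduce to echelon form.
R2 ← R2 + (6)·R1: [0, -15, 7, -10, 42]
R3 ← R3 + (3)·R1: [0, -11, 1, -7, 28]
R5 ← R5 − R1: [0, 2, -5, -1, -4]
R3 ← R3 − (11/15)·R2: [0, 0, -62/15, 1/3, -14/5]
R4 ← R4 + (2/15)·R2: [0, 0, 74/15, 2/3, 8/5]
R5 ← R5 + (2/15)·R2: [0, 0, -61/15, -7/3, 8/5]
R4 ← R4 + (37/31)·R3: [0, 0, 0, 33/31, -54/31]
R5 ← R5 − (61/62)·R3: [0, 0, 0, -165/62, 135/31]
R5 ← R5 + (5/2)·R4: [0, 0, 0, 0, 0]
Echelon form has 4 nonzero rows, so rank(A) = 4.
The column space has dimension equal to the rank: 4.

4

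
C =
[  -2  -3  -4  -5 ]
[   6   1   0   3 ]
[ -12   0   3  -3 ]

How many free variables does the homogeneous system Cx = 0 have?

2

Row reduce to echelon form.
R2 ← R2 + (3)·R1: [0, -8, -12, -12]
R3 ← R3 − (6)·R1: [0, 18, 27, 27]
R3 ← R3 + (9/4)·R2: [0, 0, 0, 0]
2 nonzero rows, so rank(C) = 2.
C has 4 columns; by rank–nullity, nullity = 4 − 2 = 2.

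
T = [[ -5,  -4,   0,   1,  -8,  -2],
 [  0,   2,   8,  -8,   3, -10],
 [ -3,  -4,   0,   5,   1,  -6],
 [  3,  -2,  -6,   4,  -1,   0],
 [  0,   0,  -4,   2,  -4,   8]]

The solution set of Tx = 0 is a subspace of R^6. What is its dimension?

2

Row reduce to echelon form.
R3 ← R3 − (3/5)·R1: [0, -8/5, 0, 22/5, 29/5, -24/5]
R4 ← R4 + (3/5)·R1: [0, -22/5, -6, 23/5, -29/5, -6/5]
R3 ← R3 + (4/5)·R2: [0, 0, 32/5, -2, 41/5, -64/5]
R4 ← R4 + (11/5)·R2: [0, 0, 58/5, -13, 4/5, -116/5]
R4 ← R4 − (29/16)·R3: [0, 0, 0, -75/8, -225/16, 0]
R5 ← R5 + (5/8)·R3: [0, 0, 0, 3/4, 9/8, 0]
R5 ← R5 + (2/25)·R4: [0, 0, 0, 0, 0, 0]
4 nonzero rows, so rank(T) = 4.
T has 6 columns; by rank–nullity, nullity = 6 − 4 = 2.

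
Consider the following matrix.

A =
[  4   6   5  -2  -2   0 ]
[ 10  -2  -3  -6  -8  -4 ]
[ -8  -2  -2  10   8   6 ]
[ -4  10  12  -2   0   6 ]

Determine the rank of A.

4

Row reduce to echelon form.
R2 ← R2 − (5/2)·R1: [0, -17, -31/2, -1, -3, -4]
R3 ← R3 + (2)·R1: [0, 10, 8, 6, 4, 6]
R4 ← R4 + R1: [0, 16, 17, -4, -2, 6]
R3 ← R3 + (10/17)·R2: [0, 0, -19/17, 92/17, 38/17, 62/17]
R4 ← R4 + (16/17)·R2: [0, 0, 41/17, -84/17, -82/17, 38/17]
R4 ← R4 + (41/19)·R3: [0, 0, 0, 128/19, 0, 192/19]
Echelon form has 4 nonzero rows, so rank(A) = 4.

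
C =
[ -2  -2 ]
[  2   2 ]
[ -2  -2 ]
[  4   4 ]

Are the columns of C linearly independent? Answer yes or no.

Row reduce C to echelon form.
R2 ← R2 + R1: [0, 0]
R3 ← R3 − R1: [0, 0]
R4 ← R4 + (2)·R1: [0, 0]
1 pivot among 2 columns.
Only 1 < 2 pivot columns, so the columns are linearly dependent.

no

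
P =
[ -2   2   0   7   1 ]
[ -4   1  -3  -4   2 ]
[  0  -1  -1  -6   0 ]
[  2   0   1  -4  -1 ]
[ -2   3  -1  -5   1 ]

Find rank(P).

Row reduce to echelon form.
R2 ← R2 − (2)·R1: [0, -3, -3, -18, 0]
R4 ← R4 + R1: [0, 2, 1, 3, 0]
R5 ← R5 − R1: [0, 1, -1, -12, 0]
R3 ← R3 − (1/3)·R2: [0, 0, 0, 0, 0]
R4 ← R4 + (2/3)·R2: [0, 0, -1, -9, 0]
R5 ← R5 + (1/3)·R2: [0, 0, -2, -18, 0]
Swap R3 ↔ R4
R5 ← R5 − (2)·R3: [0, 0, 0, 0, 0]
Echelon form has 3 nonzero rows, so rank(P) = 3.

3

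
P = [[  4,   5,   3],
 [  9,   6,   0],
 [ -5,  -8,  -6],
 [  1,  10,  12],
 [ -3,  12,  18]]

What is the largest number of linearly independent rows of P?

2

Row reduce to echelon form.
R2 ← R2 − (9/4)·R1: [0, -21/4, -27/4]
R3 ← R3 + (5/4)·R1: [0, -7/4, -9/4]
R4 ← R4 − (1/4)·R1: [0, 35/4, 45/4]
R5 ← R5 + (3/4)·R1: [0, 63/4, 81/4]
R3 ← R3 − (1/3)·R2: [0, 0, 0]
R4 ← R4 + (5/3)·R2: [0, 0, 0]
R5 ← R5 + (3)·R2: [0, 0, 0]
Echelon form has 2 nonzero rows, so rank(P) = 2.
The rank gives the maximum number of linearly independent rows: 2.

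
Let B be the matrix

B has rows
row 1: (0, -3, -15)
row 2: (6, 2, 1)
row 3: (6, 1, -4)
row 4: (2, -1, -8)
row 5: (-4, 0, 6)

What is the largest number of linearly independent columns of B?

Row reduce to echelon form.
Swap R1 ↔ R2
R3 ← R3 − R1: [0, -1, -5]
R4 ← R4 − (1/3)·R1: [0, -5/3, -25/3]
R5 ← R5 + (2/3)·R1: [0, 4/3, 20/3]
R3 ← R3 − (1/3)·R2: [0, 0, 0]
R4 ← R4 − (5/9)·R2: [0, 0, 0]
R5 ← R5 + (4/9)·R2: [0, 0, 0]
Echelon form has 2 nonzero rows, so rank(B) = 2.
The rank gives the maximum number of linearly independent columns: 2.

2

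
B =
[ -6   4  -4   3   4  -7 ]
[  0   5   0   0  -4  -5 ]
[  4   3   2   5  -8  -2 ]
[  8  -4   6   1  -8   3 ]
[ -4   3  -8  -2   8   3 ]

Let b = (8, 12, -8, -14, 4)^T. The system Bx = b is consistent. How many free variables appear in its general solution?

1

Row reduce the augmented matrix [B | b].
R3 ← R3 + (2/3)·R1: [0, 17/3, -2/3, 7, -16/3, -20/3, -8/3]
R4 ← R4 + (4/3)·R1: [0, 4/3, 2/3, 5, -8/3, -19/3, -10/3]
R5 ← R5 − (2/3)·R1: [0, 1/3, -16/3, -4, 16/3, 23/3, -4/3]
R3 ← R3 − (17/15)·R2: [0, 0, -2/3, 7, -4/5, -1, -244/15]
R4 ← R4 − (4/15)·R2: [0, 0, 2/3, 5, -8/5, -5, -98/15]
R5 ← R5 − (1/15)·R2: [0, 0, -16/3, -4, 28/5, 8, -32/15]
R4 ← R4 + R3: [0, 0, 0, 12, -12/5, -6, -114/5]
R5 ← R5 − (8)·R3: [0, 0, 0, -60, 12, 16, 128]
R5 ← R5 + (5)·R4: [0, 0, 0, 0, 0, -14, 14]
The echelon form has 5 nonzero rows, and every pivot lies in the first 6 columns, so rank(B) = rank([B|b]) = 5.
The system is consistent.
Free variables = (unknowns) − (rank) = 6 − 5 = 1.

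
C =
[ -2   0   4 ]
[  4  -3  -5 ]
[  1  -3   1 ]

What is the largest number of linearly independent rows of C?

Row reduce to echelon form.
R2 ← R2 + (2)·R1: [0, -3, 3]
R3 ← R3 + (1/2)·R1: [0, -3, 3]
R3 ← R3 − R2: [0, 0, 0]
Echelon form has 2 nonzero rows, so rank(C) = 2.
The rank gives the maximum number of linearly independent rows: 2.

2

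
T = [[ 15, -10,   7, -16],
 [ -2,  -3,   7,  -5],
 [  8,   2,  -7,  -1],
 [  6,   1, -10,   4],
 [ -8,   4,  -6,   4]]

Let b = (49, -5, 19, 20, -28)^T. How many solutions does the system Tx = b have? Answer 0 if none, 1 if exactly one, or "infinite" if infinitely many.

Row reduce the augmented matrix [T | b].
R2 ← R2 + (2/15)·R1: [0, -13/3, 119/15, -107/15, 23/15]
R3 ← R3 − (8/15)·R1: [0, 22/3, -161/15, 113/15, -107/15]
R4 ← R4 − (2/5)·R1: [0, 5, -64/5, 52/5, 2/5]
R5 ← R5 + (8/15)·R1: [0, -4/3, -34/15, -68/15, -28/15]
R3 ← R3 + (22/13)·R2: [0, 0, 35/13, -59/13, -59/13]
R4 ← R4 + (15/13)·R2: [0, 0, -237/65, 141/65, 141/65]
R5 ← R5 − (4/13)·R2: [0, 0, -306/65, -152/65, -152/65]
R4 ← R4 + (237/175)·R3: [0, 0, 0, -696/175, -696/175]
R5 ← R5 + (306/175)·R3: [0, 0, 0, -1798/175, -1798/175]
R5 ← R5 − (31/12)·R4: [0, 0, 0, 0, 0]
The echelon form has 4 nonzero rows, and every pivot lies in the first 4 columns, so rank(T) = rank([T|b]) = 4.
The system is consistent.
rank = 4 = number of unknowns, so the solution is unique.

1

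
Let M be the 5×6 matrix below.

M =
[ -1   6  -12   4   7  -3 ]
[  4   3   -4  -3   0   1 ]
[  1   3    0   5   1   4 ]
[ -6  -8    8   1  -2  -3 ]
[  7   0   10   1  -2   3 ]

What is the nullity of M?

Row reduce to echelon form.
R2 ← R2 + (4)·R1: [0, 27, -52, 13, 28, -11]
R3 ← R3 + R1: [0, 9, -12, 9, 8, 1]
R4 ← R4 − (6)·R1: [0, -44, 80, -23, -44, 15]
R5 ← R5 + (7)·R1: [0, 42, -74, 29, 47, -18]
R3 ← R3 − (1/3)·R2: [0, 0, 16/3, 14/3, -4/3, 14/3]
R4 ← R4 + (44/27)·R2: [0, 0, -128/27, -49/27, 44/27, -79/27]
R5 ← R5 − (14/9)·R2: [0, 0, 62/9, 79/9, 31/9, -8/9]
R4 ← R4 + (8/9)·R3: [0, 0, 0, 7/3, 4/9, 11/9]
R5 ← R5 − (31/24)·R3: [0, 0, 0, 11/4, 31/6, -83/12]
R5 ← R5 − (33/28)·R4: [0, 0, 0, 0, 65/14, -117/14]
5 nonzero rows, so rank(M) = 5.
M has 6 columns; by rank–nullity, nullity = 6 − 5 = 1.

1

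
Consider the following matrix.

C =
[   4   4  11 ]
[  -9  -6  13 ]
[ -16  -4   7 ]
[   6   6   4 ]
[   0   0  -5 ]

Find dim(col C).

Row reduce to echelon form.
R2 ← R2 + (9/4)·R1: [0, 3, 151/4]
R3 ← R3 + (4)·R1: [0, 12, 51]
R4 ← R4 − (3/2)·R1: [0, 0, -25/2]
R3 ← R3 − (4)·R2: [0, 0, -100]
R4 ← R4 − (1/8)·R3: [0, 0, 0]
R5 ← R5 − (1/20)·R3: [0, 0, 0]
Echelon form has 3 nonzero rows, so rank(C) = 3.
The column space has dimension equal to the rank: 3.

3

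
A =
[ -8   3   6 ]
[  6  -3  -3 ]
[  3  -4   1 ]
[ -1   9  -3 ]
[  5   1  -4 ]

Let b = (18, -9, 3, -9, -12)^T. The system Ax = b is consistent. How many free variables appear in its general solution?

0

Row reduce the augmented matrix [A | b].
R2 ← R2 + (3/4)·R1: [0, -3/4, 3/2, 9/2]
R3 ← R3 + (3/8)·R1: [0, -23/8, 13/4, 39/4]
R4 ← R4 − (1/8)·R1: [0, 69/8, -15/4, -45/4]
R5 ← R5 + (5/8)·R1: [0, 23/8, -1/4, -3/4]
R3 ← R3 − (23/6)·R2: [0, 0, -5/2, -15/2]
R4 ← R4 + (23/2)·R2: [0, 0, 27/2, 81/2]
R5 ← R5 + (23/6)·R2: [0, 0, 11/2, 33/2]
R4 ← R4 + (27/5)·R3: [0, 0, 0, 0]
R5 ← R5 + (11/5)·R3: [0, 0, 0, 0]
The echelon form has 3 nonzero rows, and every pivot lies in the first 3 columns, so rank(A) = rank([A|b]) = 3.
The system is consistent.
Free variables = (unknowns) − (rank) = 3 − 3 = 0.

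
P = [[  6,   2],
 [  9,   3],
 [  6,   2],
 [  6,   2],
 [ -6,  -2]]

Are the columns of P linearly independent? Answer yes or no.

Row reduce P to echelon form.
R2 ← R2 − (3/2)·R1: [0, 0]
R3 ← R3 − R1: [0, 0]
R4 ← R4 − R1: [0, 0]
R5 ← R5 + R1: [0, 0]
1 pivot among 2 columns.
Only 1 < 2 pivot columns, so the columns are linearly dependent.

no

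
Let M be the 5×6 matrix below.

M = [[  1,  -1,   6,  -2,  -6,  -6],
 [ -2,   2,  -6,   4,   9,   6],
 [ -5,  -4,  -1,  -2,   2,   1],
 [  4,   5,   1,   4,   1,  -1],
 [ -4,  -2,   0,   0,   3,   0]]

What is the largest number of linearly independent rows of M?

Row reduce to echelon form.
R2 ← R2 + (2)·R1: [0, 0, 6, 0, -3, -6]
R3 ← R3 + (5)·R1: [0, -9, 29, -12, -28, -29]
R4 ← R4 − (4)·R1: [0, 9, -23, 12, 25, 23]
R5 ← R5 + (4)·R1: [0, -6, 24, -8, -21, -24]
Swap R2 ↔ R3
R4 ← R4 + R2: [0, 0, 6, 0, -3, -6]
R5 ← R5 − (2/3)·R2: [0, 0, 14/3, 0, -7/3, -14/3]
R4 ← R4 − R3: [0, 0, 0, 0, 0, 0]
R5 ← R5 − (7/9)·R3: [0, 0, 0, 0, 0, 0]
Echelon form has 3 nonzero rows, so rank(M) = 3.
The rank gives the maximum number of linearly independent rows: 3.

3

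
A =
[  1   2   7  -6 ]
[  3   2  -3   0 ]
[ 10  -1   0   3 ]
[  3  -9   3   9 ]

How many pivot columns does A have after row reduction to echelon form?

Row reduce to echelon form.
R2 ← R2 − (3)·R1: [0, -4, -24, 18]
R3 ← R3 − (10)·R1: [0, -21, -70, 63]
R4 ← R4 − (3)·R1: [0, -15, -18, 27]
R3 ← R3 − (21/4)·R2: [0, 0, 56, -63/2]
R4 ← R4 − (15/4)·R2: [0, 0, 72, -81/2]
R4 ← R4 − (9/7)·R3: [0, 0, 0, 0]
Echelon form has 3 nonzero rows, so rank(A) = 3.
Each nonzero row contributes one pivot column: 3 pivot columns.

3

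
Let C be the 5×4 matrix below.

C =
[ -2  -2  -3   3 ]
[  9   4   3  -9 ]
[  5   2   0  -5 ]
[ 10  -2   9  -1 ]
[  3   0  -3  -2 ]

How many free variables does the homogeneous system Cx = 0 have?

1

Row reduce to echelon form.
R2 ← R2 + (9/2)·R1: [0, -5, -21/2, 9/2]
R3 ← R3 + (5/2)·R1: [0, -3, -15/2, 5/2]
R4 ← R4 + (5)·R1: [0, -12, -6, 14]
R5 ← R5 + (3/2)·R1: [0, -3, -15/2, 5/2]
R3 ← R3 − (3/5)·R2: [0, 0, -6/5, -1/5]
R4 ← R4 − (12/5)·R2: [0, 0, 96/5, 16/5]
R5 ← R5 − (3/5)·R2: [0, 0, -6/5, -1/5]
R4 ← R4 + (16)·R3: [0, 0, 0, 0]
R5 ← R5 − R3: [0, 0, 0, 0]
3 nonzero rows, so rank(C) = 3.
C has 4 columns; by rank–nullity, nullity = 4 − 3 = 1.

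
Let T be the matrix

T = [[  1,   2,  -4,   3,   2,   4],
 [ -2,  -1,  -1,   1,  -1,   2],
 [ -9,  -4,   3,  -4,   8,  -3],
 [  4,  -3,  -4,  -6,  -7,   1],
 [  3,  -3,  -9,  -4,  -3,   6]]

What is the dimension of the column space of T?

Row reduce to echelon form.
R2 ← R2 + (2)·R1: [0, 3, -9, 7, 3, 10]
R3 ← R3 + (9)·R1: [0, 14, -33, 23, 26, 33]
R4 ← R4 − (4)·R1: [0, -11, 12, -18, -15, -15]
R5 ← R5 − (3)·R1: [0, -9, 3, -13, -9, -6]
R3 ← R3 − (14/3)·R2: [0, 0, 9, -29/3, 12, -41/3]
R4 ← R4 + (11/3)·R2: [0, 0, -21, 23/3, -4, 65/3]
R5 ← R5 + (3)·R2: [0, 0, -24, 8, 0, 24]
R4 ← R4 + (7/3)·R3: [0, 0, 0, -134/9, 24, -92/9]
R5 ← R5 + (8/3)·R3: [0, 0, 0, -160/9, 32, -112/9]
R5 ← R5 − (80/67)·R4: [0, 0, 0, 0, 224/67, -16/67]
Echelon form has 5 nonzero rows, so rank(T) = 5.
The column space has dimension equal to the rank: 5.

5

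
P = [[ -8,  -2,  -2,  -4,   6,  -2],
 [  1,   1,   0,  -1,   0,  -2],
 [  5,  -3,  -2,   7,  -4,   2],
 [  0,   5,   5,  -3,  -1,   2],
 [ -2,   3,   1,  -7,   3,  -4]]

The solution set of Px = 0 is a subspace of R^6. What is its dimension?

Row reduce to echelon form.
R2 ← R2 + (1/8)·R1: [0, 3/4, -1/4, -3/2, 3/4, -9/4]
R3 ← R3 + (5/8)·R1: [0, -17/4, -13/4, 9/2, -1/4, 3/4]
R5 ← R5 − (1/4)·R1: [0, 7/2, 3/2, -6, 3/2, -7/2]
R3 ← R3 + (17/3)·R2: [0, 0, -14/3, -4, 4, -12]
R4 ← R4 − (20/3)·R2: [0, 0, 20/3, 7, -6, 17]
R5 ← R5 − (14/3)·R2: [0, 0, 8/3, 1, -2, 7]
R4 ← R4 + (10/7)·R3: [0, 0, 0, 9/7, -2/7, -1/7]
R5 ← R5 + (4/7)·R3: [0, 0, 0, -9/7, 2/7, 1/7]
R5 ← R5 + R4: [0, 0, 0, 0, 0, 0]
4 nonzero rows, so rank(P) = 4.
P has 6 columns; by rank–nullity, nullity = 6 − 4 = 2.

2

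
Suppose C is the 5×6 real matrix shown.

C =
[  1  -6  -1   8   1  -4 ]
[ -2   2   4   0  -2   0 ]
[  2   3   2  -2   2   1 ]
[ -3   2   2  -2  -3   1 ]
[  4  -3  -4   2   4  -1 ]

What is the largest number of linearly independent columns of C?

Row reduce to echelon form.
R2 ← R2 + (2)·R1: [0, -10, 2, 16, 0, -8]
R3 ← R3 − (2)·R1: [0, 15, 4, -18, 0, 9]
R4 ← R4 + (3)·R1: [0, -16, -1, 22, 0, -11]
R5 ← R5 − (4)·R1: [0, 21, 0, -30, 0, 15]
R3 ← R3 + (3/2)·R2: [0, 0, 7, 6, 0, -3]
R4 ← R4 − (8/5)·R2: [0, 0, -21/5, -18/5, 0, 9/5]
R5 ← R5 + (21/10)·R2: [0, 0, 21/5, 18/5, 0, -9/5]
R4 ← R4 + (3/5)·R3: [0, 0, 0, 0, 0, 0]
R5 ← R5 − (3/5)·R3: [0, 0, 0, 0, 0, 0]
Echelon form has 3 nonzero rows, so rank(C) = 3.
The rank gives the maximum number of linearly independent columns: 3.

3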